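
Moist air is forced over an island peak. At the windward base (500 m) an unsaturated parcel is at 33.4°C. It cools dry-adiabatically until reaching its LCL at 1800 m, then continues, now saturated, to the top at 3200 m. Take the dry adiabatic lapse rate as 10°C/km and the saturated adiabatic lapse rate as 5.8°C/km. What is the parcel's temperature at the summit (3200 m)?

12.28°C

500 → 1800 m (dry, 10°C/km): ΔT = -10 × 1.3 = -13°C → T = 20.4°C
1800 → 3200 m (saturated, 5.8°C/km): ΔT = -5.8 × 1.4 = -8.12°C → T = 12.28°C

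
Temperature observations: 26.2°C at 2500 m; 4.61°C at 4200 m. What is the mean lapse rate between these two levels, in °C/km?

12.7°C/km

Γ = −ΔT/Δz = (26.2 − 4.61) / (4200 − 2500) m
  = 21.59°C / 1.7 km = 12.7°C/km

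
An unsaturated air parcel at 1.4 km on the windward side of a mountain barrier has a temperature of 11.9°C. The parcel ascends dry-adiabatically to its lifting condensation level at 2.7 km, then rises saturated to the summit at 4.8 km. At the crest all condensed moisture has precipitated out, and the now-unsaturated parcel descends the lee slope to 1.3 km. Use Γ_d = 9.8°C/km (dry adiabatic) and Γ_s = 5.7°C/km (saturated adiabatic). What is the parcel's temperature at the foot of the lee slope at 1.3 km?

21.49°C

Dry to 2700 m: -9.8 × 1.3 km = -12.74°C, so T = -0.84°C.
Saturated to 4800 m: -5.7 × 2.1 km = -11.97°C, so T = -12.81°C.
Dry descent to 1300 m: +9.8 × 3.5 km = +34.3°C, so T = 21.49°C.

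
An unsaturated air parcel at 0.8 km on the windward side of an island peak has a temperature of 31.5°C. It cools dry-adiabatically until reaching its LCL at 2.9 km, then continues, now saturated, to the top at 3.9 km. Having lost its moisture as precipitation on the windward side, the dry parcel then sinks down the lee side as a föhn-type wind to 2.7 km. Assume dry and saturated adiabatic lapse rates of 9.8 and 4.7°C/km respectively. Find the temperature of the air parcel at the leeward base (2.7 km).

17.98°C

Dry to 2900 m: -9.8 × 2.1 km = -20.58°C, so T = 10.92°C.
Saturated to 3900 m: -4.7 × 1 km = -4.7°C, so T = 6.22°C.
Dry descent to 2700 m: +9.8 × 1.2 km = +11.76°C, so T = 17.98°C.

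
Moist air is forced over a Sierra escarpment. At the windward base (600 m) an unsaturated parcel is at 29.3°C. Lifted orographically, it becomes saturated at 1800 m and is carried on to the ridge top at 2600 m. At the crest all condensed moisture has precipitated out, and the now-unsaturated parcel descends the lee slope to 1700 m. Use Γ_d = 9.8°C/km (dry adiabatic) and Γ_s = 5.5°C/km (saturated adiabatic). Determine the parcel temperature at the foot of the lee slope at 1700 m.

21.96°C

Dry to 1800 m: -9.8 × 1.2 km = -11.76°C, so T = 17.54°C.
Saturated to 2600 m: -5.5 × 0.8 km = -4.4°C, so T = 13.14°C.
Dry descent to 1700 m: +9.8 × 0.9 km = +8.82°C, so T = 21.96°C.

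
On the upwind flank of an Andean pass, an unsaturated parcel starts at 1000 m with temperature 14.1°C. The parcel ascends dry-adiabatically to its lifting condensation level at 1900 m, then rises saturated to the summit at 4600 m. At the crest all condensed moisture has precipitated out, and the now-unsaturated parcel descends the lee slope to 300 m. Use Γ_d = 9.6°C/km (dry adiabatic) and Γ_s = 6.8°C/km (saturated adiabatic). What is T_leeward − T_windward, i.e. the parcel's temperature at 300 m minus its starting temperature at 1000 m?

1000–1900 m, dry: Δz = 0.9 km ⇒ ΔT = -8.64°C; T = 5.46°C
1900–4600 m, saturated: Δz = 2.7 km ⇒ ΔT = -18.36°C; T = -12.9°C
4600–300 m, dry descent: Δz = 4.3 km ⇒ ΔT = +41.28°C; T = 28.38°C
Net change vs windward start: 28.38 − 14.1 = +14.28°C

+14.28°C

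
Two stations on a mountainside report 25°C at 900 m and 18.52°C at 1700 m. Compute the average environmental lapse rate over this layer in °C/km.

Γ = −ΔT/Δz = (25 − 18.52) / (1700 − 900) m
  = 6.48°C / 0.8 km = 8.1°C/km

8.1°C/km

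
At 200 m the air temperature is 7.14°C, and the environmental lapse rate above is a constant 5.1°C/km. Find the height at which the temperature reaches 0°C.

1600 m

Height above start = (7.14 − 0) / 5.1 = 1.4 km
Altitude = 200 m + 1400 m = 1600 m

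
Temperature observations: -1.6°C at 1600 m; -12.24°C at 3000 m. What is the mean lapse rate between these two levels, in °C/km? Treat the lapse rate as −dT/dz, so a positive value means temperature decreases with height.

7.6°C/km

Γ = −ΔT/Δz = (-1.6 − (-12.24)) / (3000 − 1600) m
  = 10.64°C / 1.4 km = 7.6°C/km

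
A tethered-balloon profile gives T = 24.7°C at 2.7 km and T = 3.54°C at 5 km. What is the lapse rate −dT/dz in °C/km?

9.2°C/km

Γ = −ΔT/Δz = (24.7 − 3.54) / (5000 − 2700) m
  = 21.16°C / 2.3 km = 9.2°C/km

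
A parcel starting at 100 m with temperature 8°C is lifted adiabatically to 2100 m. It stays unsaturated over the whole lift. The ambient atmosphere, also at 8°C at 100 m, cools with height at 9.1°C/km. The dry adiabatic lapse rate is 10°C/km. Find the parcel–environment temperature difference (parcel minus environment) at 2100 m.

Parcel:
  Dry to 2100 m: -10 × 2 km = -20°C, so T = -12°C.
Environment:
  Environment to 2100 m: -9.1 × 2 km = -18.2°C, so T = -10.2°C.
T_parcel − T_env = -12 − (-10.2) = -1.8°C

-1.8°C (parcel cooler than environment)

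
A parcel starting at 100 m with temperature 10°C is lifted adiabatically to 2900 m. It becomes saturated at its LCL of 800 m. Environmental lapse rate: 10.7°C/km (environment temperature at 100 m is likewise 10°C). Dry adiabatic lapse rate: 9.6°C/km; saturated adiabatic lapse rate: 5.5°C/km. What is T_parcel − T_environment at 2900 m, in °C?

Parcel:
  Dry to 800 m: -9.6 × 0.7 km = -6.72°C, so T = 3.28°C.
  Saturated to 2900 m: -5.5 × 2.1 km = -11.55°C, so T = -8.27°C.
Environment:
  Environment to 2900 m: -10.7 × 2.8 km = -29.96°C, so T = -19.96°C.
T_parcel − T_env = -8.27 − (-19.96) = +11.69°C

+11.69°C (parcel warmer than environment)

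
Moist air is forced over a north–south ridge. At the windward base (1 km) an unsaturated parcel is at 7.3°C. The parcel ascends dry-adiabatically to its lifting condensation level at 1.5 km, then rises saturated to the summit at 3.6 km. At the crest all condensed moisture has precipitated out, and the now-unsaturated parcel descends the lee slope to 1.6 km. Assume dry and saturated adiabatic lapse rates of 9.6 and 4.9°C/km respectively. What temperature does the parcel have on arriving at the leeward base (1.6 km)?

11.41°C

From 1000 m to 1500 m (dry): cools by 9.6 × 0.5 = 4.8°C, giving 2.5°C.
From 1500 m to 3600 m (saturated): cools by 4.9 × 2.1 = 10.29°C, giving -7.79°C.
From 3600 m to 1600 m (dry descent): warms by 9.6 × 2 = 19.2°C, giving 11.41°C.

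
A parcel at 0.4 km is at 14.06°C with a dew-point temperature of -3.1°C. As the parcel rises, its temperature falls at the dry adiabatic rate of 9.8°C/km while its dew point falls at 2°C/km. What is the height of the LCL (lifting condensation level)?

2.6 km

T and T_d converge at 9.8 − 2 = 7.8°C per km
Height above start = (14.06 − (-3.1)) / 7.8 = 2.2 km
LCL altitude = 400 m + 2200 m = 2600 m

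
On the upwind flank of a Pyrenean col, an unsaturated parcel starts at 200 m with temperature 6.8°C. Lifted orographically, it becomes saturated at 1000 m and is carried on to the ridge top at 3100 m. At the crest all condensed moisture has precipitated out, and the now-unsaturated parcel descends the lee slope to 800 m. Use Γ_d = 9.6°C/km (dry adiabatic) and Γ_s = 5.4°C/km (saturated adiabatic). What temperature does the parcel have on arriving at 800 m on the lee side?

200–1000 m, dry: Δz = 0.8 km ⇒ ΔT = -7.68°C; T = -0.88°C
1000–3100 m, saturated: Δz = 2.1 km ⇒ ΔT = -11.34°C; T = -12.22°C
3100–800 m, dry descent: Δz = 2.3 km ⇒ ΔT = +22.08°C; T = 9.86°C

9.86°C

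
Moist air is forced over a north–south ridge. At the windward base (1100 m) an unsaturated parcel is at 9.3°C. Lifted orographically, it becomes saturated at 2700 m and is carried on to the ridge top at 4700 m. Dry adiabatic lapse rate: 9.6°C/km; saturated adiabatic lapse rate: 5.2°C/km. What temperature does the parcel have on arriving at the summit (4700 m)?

-16.46°C

1100 → 2700 m (dry, 9.6°C/km): ΔT = -9.6 × 1.6 = -15.36°C → T = -6.06°C
2700 → 4700 m (saturated, 5.2°C/km): ΔT = -5.2 × 2 = -10.4°C → T = -16.46°C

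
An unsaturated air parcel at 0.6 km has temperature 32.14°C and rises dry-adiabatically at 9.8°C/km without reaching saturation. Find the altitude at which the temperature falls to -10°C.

Height above start = (32.14 − (-10)) / 9.8 = 4.3 km
Altitude = 600 m + 4300 m = 4900 m

4.9 km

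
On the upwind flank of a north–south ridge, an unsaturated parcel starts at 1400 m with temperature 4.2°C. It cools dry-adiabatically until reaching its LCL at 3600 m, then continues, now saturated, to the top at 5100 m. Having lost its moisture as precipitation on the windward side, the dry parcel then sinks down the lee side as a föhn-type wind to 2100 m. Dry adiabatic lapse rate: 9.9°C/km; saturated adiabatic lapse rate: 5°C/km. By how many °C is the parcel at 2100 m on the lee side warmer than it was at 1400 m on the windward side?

1400 → 3600 m (dry, 9.9°C/km): ΔT = -9.9 × 2.2 = -21.78°C → T = -17.58°C
3600 → 5100 m (saturated, 5°C/km): ΔT = -5 × 1.5 = -7.5°C → T = -25.08°C
5100 → 2100 m (dry descent, 9.9°C/km): ΔT = +9.9 × 3 = +29.7°C → T = 4.62°C
Net change vs windward start: 4.62 − 4.2 = +0.42°C

+0.42°C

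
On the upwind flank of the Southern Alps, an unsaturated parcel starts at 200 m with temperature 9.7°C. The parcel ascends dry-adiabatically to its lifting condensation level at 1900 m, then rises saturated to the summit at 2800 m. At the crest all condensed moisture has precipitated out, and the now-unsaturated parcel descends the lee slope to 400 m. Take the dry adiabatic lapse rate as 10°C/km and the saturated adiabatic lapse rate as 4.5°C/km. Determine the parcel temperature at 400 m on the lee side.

12.65°C

200 → 1900 m (dry, 10°C/km): ΔT = -10 × 1.7 = -17°C → T = -7.3°C
1900 → 2800 m (saturated, 4.5°C/km): ΔT = -4.5 × 0.9 = -4.05°C → T = -11.35°C
2800 → 400 m (dry descent, 10°C/km): ΔT = +10 × 2.4 = +24°C → T = 12.65°C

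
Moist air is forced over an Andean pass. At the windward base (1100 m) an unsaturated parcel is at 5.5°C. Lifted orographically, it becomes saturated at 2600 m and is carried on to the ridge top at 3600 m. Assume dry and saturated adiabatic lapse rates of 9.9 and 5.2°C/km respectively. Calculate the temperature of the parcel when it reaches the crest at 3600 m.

1100 → 2600 m (dry, 9.9°C/km): ΔT = -9.9 × 1.5 = -14.85°C → T = -9.35°C
2600 → 3600 m (saturated, 5.2°C/km): ΔT = -5.2 × 1 = -5.2°C → T = -14.55°C

-14.55°C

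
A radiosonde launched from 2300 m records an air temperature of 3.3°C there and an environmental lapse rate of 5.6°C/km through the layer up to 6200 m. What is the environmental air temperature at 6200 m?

Environmental to 6200 m: -5.6 × 3.9 km = -21.84°C, so T = -18.54°C.

-18.54°C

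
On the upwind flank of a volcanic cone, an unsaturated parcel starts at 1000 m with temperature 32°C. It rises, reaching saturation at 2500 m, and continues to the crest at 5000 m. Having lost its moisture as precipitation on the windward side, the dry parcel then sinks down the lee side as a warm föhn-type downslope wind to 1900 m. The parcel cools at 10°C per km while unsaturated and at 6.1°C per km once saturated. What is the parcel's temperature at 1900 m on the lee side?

1000–2500 m, dry: Δz = 1.5 km ⇒ ΔT = -15°C; T = 17°C
2500–5000 m, saturated: Δz = 2.5 km ⇒ ΔT = -15.25°C; T = 1.75°C
5000–1900 m, dry descent: Δz = 3.1 km ⇒ ΔT = +31°C; T = 32.75°C

32.75°C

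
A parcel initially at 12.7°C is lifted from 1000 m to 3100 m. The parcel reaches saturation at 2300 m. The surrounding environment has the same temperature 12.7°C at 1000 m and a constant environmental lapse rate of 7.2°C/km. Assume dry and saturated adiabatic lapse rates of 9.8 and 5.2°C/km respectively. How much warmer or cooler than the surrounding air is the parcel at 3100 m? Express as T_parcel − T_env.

Parcel:
  Dry to 2300 m: -9.8 × 1.3 km = -12.74°C, so T = -0.04°C.
  Saturated to 3100 m: -5.2 × 0.8 km = -4.16°C, so T = -4.2°C.
Environment:
  Environment to 3100 m: -7.2 × 2.1 km = -15.12°C, so T = -2.42°C.
T_parcel − T_env = -4.2 − (-2.42) = -1.78°C

-1.78°C (parcel cooler than environment)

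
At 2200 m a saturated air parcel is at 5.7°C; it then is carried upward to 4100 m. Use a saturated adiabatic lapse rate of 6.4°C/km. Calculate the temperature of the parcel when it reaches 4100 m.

2200–4100 m, saturated adiabatic: Δz = 1.9 km ⇒ ΔT = -12.16°C; T = -6.46°C

-6.46°C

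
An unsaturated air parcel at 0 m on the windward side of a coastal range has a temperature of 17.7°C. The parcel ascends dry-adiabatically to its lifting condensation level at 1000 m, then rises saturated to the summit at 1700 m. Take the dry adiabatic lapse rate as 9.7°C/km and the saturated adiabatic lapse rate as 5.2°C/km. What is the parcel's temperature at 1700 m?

4.36°C

0–1000 m, dry: Δz = 1 km ⇒ ΔT = -9.7°C; T = 8°C
1000–1700 m, saturated: Δz = 0.7 km ⇒ ΔT = -3.64°C; T = 4.36°C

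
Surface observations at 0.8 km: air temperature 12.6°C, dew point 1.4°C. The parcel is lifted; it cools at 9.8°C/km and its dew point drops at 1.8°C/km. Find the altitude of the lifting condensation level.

2.2 km

T and T_d converge at 9.8 − 1.8 = 8°C per km
Height above start = (12.6 − 1.4) / 8 = 1.4 km
LCL altitude = 800 m + 1400 m = 2200 m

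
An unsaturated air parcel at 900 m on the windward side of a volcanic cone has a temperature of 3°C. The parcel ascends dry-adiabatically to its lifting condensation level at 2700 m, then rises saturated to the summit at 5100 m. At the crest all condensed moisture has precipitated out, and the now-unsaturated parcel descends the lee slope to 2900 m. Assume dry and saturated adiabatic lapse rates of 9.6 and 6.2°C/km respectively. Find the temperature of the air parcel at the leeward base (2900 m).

From 900 m to 2700 m (dry): cools by 9.6 × 1.8 = 17.28°C, giving -14.28°C.
From 2700 m to 5100 m (saturated): cools by 6.2 × 2.4 = 14.88°C, giving -29.16°C.
From 5100 m to 2900 m (dry descent): warms by 9.6 × 2.2 = 21.12°C, giving -8.04°C.

-8.04°C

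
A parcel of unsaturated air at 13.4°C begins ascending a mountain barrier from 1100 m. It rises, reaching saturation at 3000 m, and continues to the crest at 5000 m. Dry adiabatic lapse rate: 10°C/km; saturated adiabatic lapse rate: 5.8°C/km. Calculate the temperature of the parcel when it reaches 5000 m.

-17.2°C

1100 → 3000 m (dry, 10°C/km): ΔT = -10 × 1.9 = -19°C → T = -5.6°C
3000 → 5000 m (saturated, 5.8°C/km): ΔT = -5.8 × 2 = -11.6°C → T = -17.2°C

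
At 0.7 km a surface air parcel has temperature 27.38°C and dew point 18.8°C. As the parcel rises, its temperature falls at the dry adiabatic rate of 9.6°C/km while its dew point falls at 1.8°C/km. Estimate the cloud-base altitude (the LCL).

1.8 km

T and T_d converge at 9.6 − 1.8 = 7.8°C per km
Height above start = (27.38 − 18.8) / 7.8 = 1.1 km
LCL altitude = 700 m + 1100 m = 1800 m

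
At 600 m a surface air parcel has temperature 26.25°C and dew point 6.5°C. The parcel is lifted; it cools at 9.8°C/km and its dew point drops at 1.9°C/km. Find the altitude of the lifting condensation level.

T and T_d converge at 9.8 − 1.9 = 7.9°C per km
Height above start = (26.25 − 6.5) / 7.9 = 2.5 km
LCL altitude = 600 m + 2500 m = 3100 m

3100 m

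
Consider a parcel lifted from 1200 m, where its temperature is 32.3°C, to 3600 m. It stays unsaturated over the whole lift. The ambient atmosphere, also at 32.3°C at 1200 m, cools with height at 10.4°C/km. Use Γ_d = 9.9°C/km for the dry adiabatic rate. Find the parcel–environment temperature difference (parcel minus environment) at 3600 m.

+1.2°C (parcel warmer than environment)

Parcel:
  Dry to 3600 m: -9.9 × 2.4 km = -23.76°C, so T = 8.54°C.
Environment:
  Environment to 3600 m: -10.4 × 2.4 km = -24.96°C, so T = 7.34°C.
T_parcel − T_env = 8.54 − 7.34 = +1.2°C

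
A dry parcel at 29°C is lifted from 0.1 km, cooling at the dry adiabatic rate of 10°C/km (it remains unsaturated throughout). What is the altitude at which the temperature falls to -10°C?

Height above start = (29 − (-10)) / 10 = 3.9 km
Altitude = 100 m + 3900 m = 4000 m

4 km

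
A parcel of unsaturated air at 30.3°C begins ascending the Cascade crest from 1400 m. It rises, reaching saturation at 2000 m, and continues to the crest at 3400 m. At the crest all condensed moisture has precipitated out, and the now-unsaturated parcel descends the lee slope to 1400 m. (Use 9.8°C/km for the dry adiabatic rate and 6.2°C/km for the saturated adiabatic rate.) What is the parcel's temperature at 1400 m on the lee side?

Dry to 2000 m: -9.8 × 0.6 km = -5.88°C, so T = 24.42°C.
Saturated to 3400 m: -6.2 × 1.4 km = -8.68°C, so T = 15.74°C.
Dry descent to 1400 m: +9.8 × 2 km = +19.6°C, so T = 35.34°C.

35.34°C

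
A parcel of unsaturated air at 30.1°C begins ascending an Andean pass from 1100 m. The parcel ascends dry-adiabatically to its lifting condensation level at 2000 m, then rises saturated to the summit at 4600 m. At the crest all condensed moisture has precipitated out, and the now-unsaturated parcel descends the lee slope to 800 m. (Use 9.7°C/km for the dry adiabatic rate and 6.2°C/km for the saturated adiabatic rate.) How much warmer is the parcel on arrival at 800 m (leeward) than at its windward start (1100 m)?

Dry to 2000 m: -9.7 × 0.9 km = -8.73°C, so T = 21.37°C.
Saturated to 4600 m: -6.2 × 2.6 km = -16.12°C, so T = 5.25°C.
Dry descent to 800 m: +9.7 × 3.8 km = +36.86°C, so T = 42.11°C.
Net change vs windward start: 42.11 − 30.1 = +12.01°C

+12.01°C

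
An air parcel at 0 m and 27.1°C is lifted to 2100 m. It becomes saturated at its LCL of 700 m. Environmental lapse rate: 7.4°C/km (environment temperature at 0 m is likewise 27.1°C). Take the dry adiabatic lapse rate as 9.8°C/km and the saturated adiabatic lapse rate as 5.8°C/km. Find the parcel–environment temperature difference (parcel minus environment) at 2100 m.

Parcel:
  From 0 m to 700 m (dry): cools by 9.8 × 0.7 = 6.86°C, giving 20.24°C.
  From 700 m to 2100 m (saturated): cools by 5.8 × 1.4 = 8.12°C, giving 12.12°C.
Environment:
  From 0 m to 2100 m (environment): cools by 7.4 × 2.1 = 15.54°C, giving 11.56°C.
T_parcel − T_env = 12.12 − 11.56 = +0.56°C

+0.56°C (parcel warmer than environment)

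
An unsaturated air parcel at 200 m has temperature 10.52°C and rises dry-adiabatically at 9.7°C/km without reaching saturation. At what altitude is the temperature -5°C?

1800 m

Height above start = (10.52 − (-5)) / 9.7 = 1.6 km
Altitude = 200 m + 1600 m = 1800 m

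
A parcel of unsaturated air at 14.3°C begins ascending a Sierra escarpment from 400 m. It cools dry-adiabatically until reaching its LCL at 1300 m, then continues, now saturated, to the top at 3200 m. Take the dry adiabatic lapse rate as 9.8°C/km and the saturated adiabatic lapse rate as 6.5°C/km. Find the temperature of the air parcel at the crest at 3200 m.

-6.87°C

Dry to 1300 m: -9.8 × 0.9 km = -8.82°C, so T = 5.48°C.
Saturated to 3200 m: -6.5 × 1.9 km = -12.35°C, so T = -6.87°C.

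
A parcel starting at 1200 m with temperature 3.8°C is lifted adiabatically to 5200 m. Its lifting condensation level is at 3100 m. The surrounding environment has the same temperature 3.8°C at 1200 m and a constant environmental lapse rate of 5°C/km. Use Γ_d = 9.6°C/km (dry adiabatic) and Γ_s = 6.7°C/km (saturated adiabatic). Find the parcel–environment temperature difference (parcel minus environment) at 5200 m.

Parcel:
  From 1200 m to 3100 m (dry): cools by 9.6 × 1.9 = 18.24°C, giving -14.44°C.
  From 3100 m to 5200 m (saturated): cools by 6.7 × 2.1 = 14.07°C, giving -28.51°C.
Environment:
  From 1200 m to 5200 m (environment): cools by 5 × 4 = 20°C, giving -16.2°C.
T_parcel − T_env = -28.51 − (-16.2) = -12.31°C

-12.31°C (parcel cooler than environment)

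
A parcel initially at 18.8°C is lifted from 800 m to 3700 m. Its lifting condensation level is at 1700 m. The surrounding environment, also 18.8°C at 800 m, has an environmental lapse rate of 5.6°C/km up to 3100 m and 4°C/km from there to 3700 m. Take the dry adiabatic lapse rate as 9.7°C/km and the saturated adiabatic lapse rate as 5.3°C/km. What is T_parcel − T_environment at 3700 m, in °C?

Parcel:
  Dry to 1700 m: -9.7 × 0.9 km = -8.73°C, so T = 10.07°C.
  Saturated to 3700 m: -5.3 × 2 km = -10.6°C, so T = -0.53°C.
Environment:
  Environment, lower layer to 3100 m: -5.6 × 2.3 km = -12.88°C, so T = 5.92°C.
  Environment, upper layer to 3700 m: -4 × 0.6 km = -2.4°C, so T = 3.52°C.
T_parcel − T_env = -0.53 − 3.52 = -4.05°C

-4.05°C (parcel cooler than environment)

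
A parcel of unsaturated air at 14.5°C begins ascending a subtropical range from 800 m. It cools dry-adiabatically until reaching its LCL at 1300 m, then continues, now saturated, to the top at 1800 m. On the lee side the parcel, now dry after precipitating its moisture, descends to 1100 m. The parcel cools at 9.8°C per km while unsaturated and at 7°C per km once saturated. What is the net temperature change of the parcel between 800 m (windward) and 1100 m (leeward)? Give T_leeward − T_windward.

-1.54°C

800–1300 m, dry: Δz = 0.5 km ⇒ ΔT = -4.9°C; T = 9.6°C
1300–1800 m, saturated: Δz = 0.5 km ⇒ ΔT = -3.5°C; T = 6.1°C
1800–1100 m, dry descent: Δz = 0.7 km ⇒ ΔT = +6.86°C; T = 12.96°C
Net change vs windward start: 12.96 − 14.5 = -1.54°C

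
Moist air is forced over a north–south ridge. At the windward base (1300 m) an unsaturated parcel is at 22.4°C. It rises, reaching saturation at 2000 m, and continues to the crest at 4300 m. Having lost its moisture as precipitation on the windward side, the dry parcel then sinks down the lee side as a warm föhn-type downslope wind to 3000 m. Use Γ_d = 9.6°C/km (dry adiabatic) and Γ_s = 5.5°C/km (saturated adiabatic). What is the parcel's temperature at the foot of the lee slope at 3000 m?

15.51°C

1300 → 2000 m (dry, 9.6°C/km): ΔT = -9.6 × 0.7 = -6.72°C → T = 15.68°C
2000 → 4300 m (saturated, 5.5°C/km): ΔT = -5.5 × 2.3 = -12.65°C → T = 3.03°C
4300 → 3000 m (dry descent, 9.6°C/km): ΔT = +9.6 × 1.3 = +12.48°C → T = 15.51°C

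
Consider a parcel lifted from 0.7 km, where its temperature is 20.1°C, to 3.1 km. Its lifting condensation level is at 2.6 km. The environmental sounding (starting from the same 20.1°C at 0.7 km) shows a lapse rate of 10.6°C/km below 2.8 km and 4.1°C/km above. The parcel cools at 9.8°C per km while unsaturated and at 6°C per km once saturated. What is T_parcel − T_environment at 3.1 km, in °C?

+1.87°C (parcel warmer than environment)

Parcel:
  Dry to 2600 m: -9.8 × 1.9 km = -18.62°C, so T = 1.48°C.
  Saturated to 3100 m: -6 × 0.5 km = -3°C, so T = -1.52°C.
Environment:
  Environment, lower layer to 2800 m: -10.6 × 2.1 km = -22.26°C, so T = -2.16°C.
  Environment, upper layer to 3100 m: -4.1 × 0.3 km = -1.23°C, so T = -3.39°C.
T_parcel − T_env = -1.52 − (-3.39) = +1.87°C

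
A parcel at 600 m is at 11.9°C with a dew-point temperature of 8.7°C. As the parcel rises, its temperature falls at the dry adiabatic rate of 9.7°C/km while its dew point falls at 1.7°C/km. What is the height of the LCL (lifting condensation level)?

T and T_d converge at 9.7 − 1.7 = 8°C per km
Height above start = (11.9 − 8.7) / 8 = 0.4 km
LCL altitude = 600 m + 400 m = 1000 m

1000 m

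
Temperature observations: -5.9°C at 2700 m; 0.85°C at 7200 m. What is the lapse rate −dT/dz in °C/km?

Γ = −ΔT/Δz = (-5.9 − 0.85) / (7200 − 2700) m
  = -6.75°C / 4.5 km = -1.5°C/km

-1.5°C/km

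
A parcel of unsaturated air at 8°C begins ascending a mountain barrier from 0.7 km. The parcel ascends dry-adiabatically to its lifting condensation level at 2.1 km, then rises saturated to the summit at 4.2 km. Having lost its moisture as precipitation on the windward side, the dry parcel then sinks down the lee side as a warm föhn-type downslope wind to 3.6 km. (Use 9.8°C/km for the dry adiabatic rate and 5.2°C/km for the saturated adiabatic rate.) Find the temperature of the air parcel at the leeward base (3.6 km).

Dry to 2100 m: -9.8 × 1.4 km = -13.72°C, so T = -5.72°C.
Saturated to 4200 m: -5.2 × 2.1 km = -10.92°C, so T = -16.64°C.
Dry descent to 3600 m: +9.8 × 0.6 km = +5.88°C, so T = -10.76°C.

-10.76°C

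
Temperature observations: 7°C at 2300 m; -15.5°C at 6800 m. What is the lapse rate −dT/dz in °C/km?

Γ = −ΔT/Δz = (7 − (-15.5)) / (6800 − 2300) m
  = 22.5°C / 4.5 km = 5°C/km

5°C/km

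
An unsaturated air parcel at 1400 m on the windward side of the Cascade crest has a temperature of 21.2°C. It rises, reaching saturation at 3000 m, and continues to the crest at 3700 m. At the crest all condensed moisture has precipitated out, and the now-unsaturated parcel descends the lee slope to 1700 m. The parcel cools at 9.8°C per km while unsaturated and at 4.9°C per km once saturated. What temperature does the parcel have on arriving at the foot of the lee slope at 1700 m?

Dry to 3000 m: -9.8 × 1.6 km = -15.68°C, so T = 5.52°C.
Saturated to 3700 m: -4.9 × 0.7 km = -3.43°C, so T = 2.09°C.
Dry descent to 1700 m: +9.8 × 2 km = +19.6°C, so T = 21.69°C.

21.69°C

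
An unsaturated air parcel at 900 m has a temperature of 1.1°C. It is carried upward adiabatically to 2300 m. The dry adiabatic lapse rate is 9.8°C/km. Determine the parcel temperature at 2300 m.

Dry adiabatic to 2300 m: -9.8 × 1.4 km = -13.72°C, so T = -12.62°C.

-12.62°C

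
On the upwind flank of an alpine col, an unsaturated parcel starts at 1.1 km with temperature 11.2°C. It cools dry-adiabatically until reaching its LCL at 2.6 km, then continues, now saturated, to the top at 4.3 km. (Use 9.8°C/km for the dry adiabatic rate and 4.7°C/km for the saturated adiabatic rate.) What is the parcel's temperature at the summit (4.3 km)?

1100 → 2600 m (dry, 9.8°C/km): ΔT = -9.8 × 1.5 = -14.7°C → T = -3.5°C
2600 → 4300 m (saturated, 4.7°C/km): ΔT = -4.7 × 1.7 = -7.99°C → T = -11.49°C

-11.49°C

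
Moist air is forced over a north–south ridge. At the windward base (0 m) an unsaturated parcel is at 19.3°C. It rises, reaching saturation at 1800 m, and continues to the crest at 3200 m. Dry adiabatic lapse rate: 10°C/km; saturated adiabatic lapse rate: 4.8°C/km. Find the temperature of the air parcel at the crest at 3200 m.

0 → 1800 m (dry, 10°C/km): ΔT = -10 × 1.8 = -18°C → T = 1.3°C
1800 → 3200 m (saturated, 4.8°C/km): ΔT = -4.8 × 1.4 = -6.72°C → T = -5.42°C

-5.42°C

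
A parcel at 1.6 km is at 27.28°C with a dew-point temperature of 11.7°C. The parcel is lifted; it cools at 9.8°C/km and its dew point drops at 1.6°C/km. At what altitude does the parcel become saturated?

3.5 km

T and T_d converge at 9.8 − 1.6 = 8.2°C per km
Height above start = (27.28 − 11.7) / 8.2 = 1.9 km
LCL altitude = 1600 m + 1900 m = 3500 m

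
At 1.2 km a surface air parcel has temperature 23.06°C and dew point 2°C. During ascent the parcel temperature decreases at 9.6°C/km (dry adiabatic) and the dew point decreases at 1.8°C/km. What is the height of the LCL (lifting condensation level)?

3.9 km

T and T_d converge at 9.6 − 1.8 = 7.8°C per km
Height above start = (23.06 − 2) / 7.8 = 2.7 km
LCL altitude = 1200 m + 2700 m = 3900 m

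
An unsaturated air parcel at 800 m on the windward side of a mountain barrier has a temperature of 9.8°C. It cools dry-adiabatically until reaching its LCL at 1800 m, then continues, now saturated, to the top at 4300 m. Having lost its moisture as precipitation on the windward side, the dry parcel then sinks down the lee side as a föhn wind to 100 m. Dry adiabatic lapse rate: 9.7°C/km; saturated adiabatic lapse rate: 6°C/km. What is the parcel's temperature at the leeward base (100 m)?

25.84°C

From 800 m to 1800 m (dry): cools by 9.7 × 1 = 9.7°C, giving 0.1°C.
From 1800 m to 4300 m (saturated): cools by 6 × 2.5 = 15°C, giving -14.9°C.
From 4300 m to 100 m (dry descent): warms by 9.7 × 4.2 = 40.74°C, giving 25.84°C.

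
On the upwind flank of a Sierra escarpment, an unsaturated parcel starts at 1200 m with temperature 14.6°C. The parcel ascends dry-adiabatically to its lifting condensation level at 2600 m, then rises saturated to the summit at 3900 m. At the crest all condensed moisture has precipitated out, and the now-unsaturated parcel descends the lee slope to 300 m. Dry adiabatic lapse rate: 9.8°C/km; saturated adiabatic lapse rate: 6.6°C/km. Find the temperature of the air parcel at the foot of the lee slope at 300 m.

1200–2600 m, dry: Δz = 1.4 km ⇒ ΔT = -13.72°C; T = 0.88°C
2600–3900 m, saturated: Δz = 1.3 km ⇒ ΔT = -8.58°C; T = -7.7°C
3900–300 m, dry descent: Δz = 3.6 km ⇒ ΔT = +35.28°C; T = 27.58°C

27.58°C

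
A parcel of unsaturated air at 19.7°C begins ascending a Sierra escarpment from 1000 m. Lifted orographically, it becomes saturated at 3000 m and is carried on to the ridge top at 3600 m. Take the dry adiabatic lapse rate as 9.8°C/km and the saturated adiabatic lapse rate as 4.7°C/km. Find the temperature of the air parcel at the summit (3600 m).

Dry to 3000 m: -9.8 × 2 km = -19.6°C, so T = 0.1°C.
Saturated to 3600 m: -4.7 × 0.6 km = -2.82°C, so T = -2.72°C.

-2.72°C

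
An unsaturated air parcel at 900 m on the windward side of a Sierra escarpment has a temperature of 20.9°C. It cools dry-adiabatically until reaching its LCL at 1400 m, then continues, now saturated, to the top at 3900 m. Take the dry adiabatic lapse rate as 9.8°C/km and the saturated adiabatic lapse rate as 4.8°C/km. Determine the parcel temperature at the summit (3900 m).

4°C

900 → 1400 m (dry, 9.8°C/km): ΔT = -9.8 × 0.5 = -4.9°C → T = 16°C
1400 → 3900 m (saturated, 4.8°C/km): ΔT = -4.8 × 2.5 = -12°C → T = 4°C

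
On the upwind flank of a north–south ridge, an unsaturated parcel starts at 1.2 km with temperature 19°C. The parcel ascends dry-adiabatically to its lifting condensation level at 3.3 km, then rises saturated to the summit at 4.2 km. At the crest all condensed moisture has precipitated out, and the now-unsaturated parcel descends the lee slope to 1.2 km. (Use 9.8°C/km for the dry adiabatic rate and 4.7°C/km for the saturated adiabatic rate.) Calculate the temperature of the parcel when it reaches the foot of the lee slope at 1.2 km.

Dry to 3300 m: -9.8 × 2.1 km = -20.58°C, so T = -1.58°C.
Saturated to 4200 m: -4.7 × 0.9 km = -4.23°C, so T = -5.81°C.
Dry descent to 1200 m: +9.8 × 3 km = +29.4°C, so T = 23.59°C.

23.59°C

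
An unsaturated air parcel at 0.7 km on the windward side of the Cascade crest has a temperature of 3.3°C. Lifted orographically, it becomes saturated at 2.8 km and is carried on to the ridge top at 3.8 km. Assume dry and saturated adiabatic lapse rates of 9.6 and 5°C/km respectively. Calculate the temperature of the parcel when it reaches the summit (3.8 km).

Dry to 2800 m: -9.6 × 2.1 km = -20.16°C, so T = -16.86°C.
Saturated to 3800 m: -5 × 1 km = -5°C, so T = -21.86°C.

-21.86°C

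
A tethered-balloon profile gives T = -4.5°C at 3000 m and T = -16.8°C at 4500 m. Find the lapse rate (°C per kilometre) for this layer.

Γ = −ΔT/Δz = (-4.5 − (-16.8)) / (4500 − 3000) m
  = 12.3°C / 1.5 km = 8.2°C/km

8.2°C/km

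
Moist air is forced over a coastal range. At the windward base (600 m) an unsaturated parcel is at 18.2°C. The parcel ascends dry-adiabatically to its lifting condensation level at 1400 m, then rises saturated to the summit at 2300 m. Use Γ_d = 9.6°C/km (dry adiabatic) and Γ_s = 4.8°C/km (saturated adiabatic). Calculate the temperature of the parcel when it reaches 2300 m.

Dry to 1400 m: -9.6 × 0.8 km = -7.68°C, so T = 10.52°C.
Saturated to 2300 m: -4.8 × 0.9 km = -4.32°C, so T = 6.2°C.

6.2°C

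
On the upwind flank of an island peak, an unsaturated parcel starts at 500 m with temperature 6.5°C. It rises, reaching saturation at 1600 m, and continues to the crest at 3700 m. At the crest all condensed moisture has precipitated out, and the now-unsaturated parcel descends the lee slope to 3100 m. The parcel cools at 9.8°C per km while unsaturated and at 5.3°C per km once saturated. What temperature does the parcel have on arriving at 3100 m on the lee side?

Dry to 1600 m: -9.8 × 1.1 km = -10.78°C, so T = -4.28°C.
Saturated to 3700 m: -5.3 × 2.1 km = -11.13°C, so T = -15.41°C.
Dry descent to 3100 m: +9.8 × 0.6 km = +5.88°C, so T = -9.53°C.

-9.53°C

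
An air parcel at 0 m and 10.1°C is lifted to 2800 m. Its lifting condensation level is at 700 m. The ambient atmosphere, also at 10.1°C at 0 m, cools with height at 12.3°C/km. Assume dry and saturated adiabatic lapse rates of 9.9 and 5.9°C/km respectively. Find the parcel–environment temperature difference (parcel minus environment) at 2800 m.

Parcel:
  Dry to 700 m: -9.9 × 0.7 km = -6.93°C, so T = 3.17°C.
  Saturated to 2800 m: -5.9 × 2.1 km = -12.39°C, so T = -9.22°C.
Environment:
  Environment to 2800 m: -12.3 × 2.8 km = -34.44°C, so T = -24.34°C.
T_parcel − T_env = -9.22 − (-24.34) = +15.12°C

+15.12°C (parcel warmer than environment)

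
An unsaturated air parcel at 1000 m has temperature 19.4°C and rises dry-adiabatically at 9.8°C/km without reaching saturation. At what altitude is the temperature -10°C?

4000 m

Height above start = (19.4 − (-10)) / 9.8 = 3 km
Altitude = 1000 m + 3000 m = 4000 m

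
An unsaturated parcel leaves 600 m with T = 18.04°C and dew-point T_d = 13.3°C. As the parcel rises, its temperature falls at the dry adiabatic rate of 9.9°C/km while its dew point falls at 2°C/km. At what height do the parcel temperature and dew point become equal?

T and T_d converge at 9.9 − 2 = 7.9°C per km
Height above start = (18.04 − 13.3) / 7.9 = 0.6 km
LCL altitude = 600 m + 600 m = 1200 m

1200 m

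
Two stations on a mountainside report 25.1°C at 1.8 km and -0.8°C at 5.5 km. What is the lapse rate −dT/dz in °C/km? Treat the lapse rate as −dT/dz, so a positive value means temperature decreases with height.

7°C/km

Γ = −ΔT/Δz = (25.1 − (-0.8)) / (5500 − 1800) m
  = 25.9°C / 3.7 km = 7°C/km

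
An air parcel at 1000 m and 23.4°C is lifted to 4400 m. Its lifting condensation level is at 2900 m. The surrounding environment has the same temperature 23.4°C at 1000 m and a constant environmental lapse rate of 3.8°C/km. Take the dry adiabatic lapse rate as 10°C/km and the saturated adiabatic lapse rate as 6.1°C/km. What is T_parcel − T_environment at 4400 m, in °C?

Parcel:
  From 1000 m to 2900 m (dry): cools by 10 × 1.9 = 19°C, giving 4.4°C.
  From 2900 m to 4400 m (saturated): cools by 6.1 × 1.5 = 9.15°C, giving -4.75°C.
Environment:
  From 1000 m to 4400 m (environment): cools by 3.8 × 3.4 = 12.92°C, giving 10.48°C.
T_parcel − T_env = -4.75 − 10.48 = -15.23°C

-15.23°C (parcel cooler than environment)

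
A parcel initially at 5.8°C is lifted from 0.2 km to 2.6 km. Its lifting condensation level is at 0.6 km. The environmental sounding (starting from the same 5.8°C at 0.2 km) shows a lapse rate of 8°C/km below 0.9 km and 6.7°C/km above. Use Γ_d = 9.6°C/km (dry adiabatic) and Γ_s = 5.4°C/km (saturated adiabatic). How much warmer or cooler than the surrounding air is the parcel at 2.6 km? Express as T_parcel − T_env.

Parcel:
  200 → 600 m (dry, 9.6°C/km): ΔT = -9.6 × 0.4 = -3.84°C → T = 1.96°C
  600 → 2600 m (saturated, 5.4°C/km): ΔT = -5.4 × 2 = -10.8°C → T = -8.84°C
Environment:
  200 → 900 m (environment, lower layer, 8°C/km): ΔT = -8 × 0.7 = -5.6°C → T = 0.2°C
  900 → 2600 m (environment, upper layer, 6.7°C/km): ΔT = -6.7 × 1.7 = -11.39°C → T = -11.19°C
T_parcel − T_env = -8.84 − (-11.19) = +2.35°C

+2.35°C (parcel warmer than environment)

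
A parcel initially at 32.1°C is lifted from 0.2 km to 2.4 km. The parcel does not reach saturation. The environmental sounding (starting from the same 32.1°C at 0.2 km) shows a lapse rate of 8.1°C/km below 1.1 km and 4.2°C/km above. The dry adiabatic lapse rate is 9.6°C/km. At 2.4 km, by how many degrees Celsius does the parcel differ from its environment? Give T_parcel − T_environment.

-8.37°C (parcel cooler than environment)

Parcel:
  Dry to 2400 m: -9.6 × 2.2 km = -21.12°C, so T = 10.98°C.
Environment:
  Environment, lower layer to 1100 m: -8.1 × 0.9 km = -7.29°C, so T = 24.81°C.
  Environment, upper layer to 2400 m: -4.2 × 1.3 km = -5.46°C, so T = 19.35°C.
T_parcel − T_env = 10.98 − 19.35 = -8.37°C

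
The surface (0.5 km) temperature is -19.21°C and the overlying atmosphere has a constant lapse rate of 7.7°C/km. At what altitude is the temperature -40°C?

3.2 km

Height above start = (-19.21 − (-40)) / 7.7 = 2.7 km
Altitude = 500 m + 2700 m = 3200 m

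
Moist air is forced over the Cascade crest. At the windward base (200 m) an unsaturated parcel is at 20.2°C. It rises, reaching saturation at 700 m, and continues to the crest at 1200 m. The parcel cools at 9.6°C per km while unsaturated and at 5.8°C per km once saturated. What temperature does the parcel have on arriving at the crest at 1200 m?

12.5°C

200 → 700 m (dry, 9.6°C/km): ΔT = -9.6 × 0.5 = -4.8°C → T = 15.4°C
700 → 1200 m (saturated, 5.8°C/km): ΔT = -5.8 × 0.5 = -2.9°C → T = 12.5°C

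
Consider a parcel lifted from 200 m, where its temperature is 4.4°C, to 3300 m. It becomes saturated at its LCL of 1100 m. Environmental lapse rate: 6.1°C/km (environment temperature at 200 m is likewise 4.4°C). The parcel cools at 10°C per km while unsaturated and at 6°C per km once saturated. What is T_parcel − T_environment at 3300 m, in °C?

-3.29°C (parcel cooler than environment)

Parcel:
  Dry to 1100 m: -10 × 0.9 km = -9°C, so T = -4.6°C.
  Saturated to 3300 m: -6 × 2.2 km = -13.2°C, so T = -17.8°C.
Environment:
  Environment to 3300 m: -6.1 × 3.1 km = -18.91°C, so T = -14.51°C.
T_parcel − T_env = -17.8 − (-14.51) = -3.29°C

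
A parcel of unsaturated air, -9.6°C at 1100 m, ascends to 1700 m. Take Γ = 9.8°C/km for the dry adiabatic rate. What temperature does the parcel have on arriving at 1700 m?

1100–1700 m, dry adiabatic: Δz = 0.6 km ⇒ ΔT = -5.88°C; T = -15.48°C

-15.48°C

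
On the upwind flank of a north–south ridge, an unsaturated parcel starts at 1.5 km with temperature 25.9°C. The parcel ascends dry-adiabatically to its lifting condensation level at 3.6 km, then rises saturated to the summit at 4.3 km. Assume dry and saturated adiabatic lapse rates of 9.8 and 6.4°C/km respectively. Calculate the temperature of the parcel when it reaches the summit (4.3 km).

0.84°C

From 1500 m to 3600 m (dry): cools by 9.8 × 2.1 = 20.58°C, giving 5.32°C.
From 3600 m to 4300 m (saturated): cools by 6.4 × 0.7 = 4.48°C, giving 0.84°C.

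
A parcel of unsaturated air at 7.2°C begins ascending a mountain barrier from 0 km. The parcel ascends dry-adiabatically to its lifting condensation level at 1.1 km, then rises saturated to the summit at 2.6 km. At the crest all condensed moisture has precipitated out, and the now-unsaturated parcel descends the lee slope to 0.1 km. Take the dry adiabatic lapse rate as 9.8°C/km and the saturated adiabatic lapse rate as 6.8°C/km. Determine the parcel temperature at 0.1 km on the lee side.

0–1100 m, dry: Δz = 1.1 km ⇒ ΔT = -10.78°C; T = -3.58°C
1100–2600 m, saturated: Δz = 1.5 km ⇒ ΔT = -10.2°C; T = -13.78°C
2600–100 m, dry descent: Δz = 2.5 km ⇒ ΔT = +24.5°C; T = 10.72°C

10.72°C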